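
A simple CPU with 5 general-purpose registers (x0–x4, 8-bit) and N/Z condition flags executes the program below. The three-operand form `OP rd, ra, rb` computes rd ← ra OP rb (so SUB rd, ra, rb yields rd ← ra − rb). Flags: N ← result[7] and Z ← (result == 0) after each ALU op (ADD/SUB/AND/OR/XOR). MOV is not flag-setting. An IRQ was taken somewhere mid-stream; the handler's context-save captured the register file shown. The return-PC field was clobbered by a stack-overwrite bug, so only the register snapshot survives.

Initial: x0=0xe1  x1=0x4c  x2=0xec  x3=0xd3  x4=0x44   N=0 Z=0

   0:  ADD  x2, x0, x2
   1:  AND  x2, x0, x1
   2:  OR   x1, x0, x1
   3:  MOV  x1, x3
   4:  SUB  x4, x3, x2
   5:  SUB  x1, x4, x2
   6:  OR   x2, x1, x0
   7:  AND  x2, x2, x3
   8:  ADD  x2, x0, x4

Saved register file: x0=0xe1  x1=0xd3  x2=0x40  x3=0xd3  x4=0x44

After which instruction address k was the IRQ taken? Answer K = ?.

after  0: x0=0xe1 x1=0x4c x2=0xcd x3=0xd3 x4=0x44  N=1 Z=0
after  1: x0=0xe1 x1=0x4c x2=0x40 x3=0xd3 x4=0x44  N=0 Z=0
after  2: x0=0xe1 x1=0xed x2=0x40 x3=0xd3 x4=0x44  N=1 Z=0
after  3: x0=0xe1 x1=0xd3 x2=0x40 x3=0xd3 x4=0x44  N=1 Z=0
-- IRQ taken; context saved, return-PC = 4 --

K = 3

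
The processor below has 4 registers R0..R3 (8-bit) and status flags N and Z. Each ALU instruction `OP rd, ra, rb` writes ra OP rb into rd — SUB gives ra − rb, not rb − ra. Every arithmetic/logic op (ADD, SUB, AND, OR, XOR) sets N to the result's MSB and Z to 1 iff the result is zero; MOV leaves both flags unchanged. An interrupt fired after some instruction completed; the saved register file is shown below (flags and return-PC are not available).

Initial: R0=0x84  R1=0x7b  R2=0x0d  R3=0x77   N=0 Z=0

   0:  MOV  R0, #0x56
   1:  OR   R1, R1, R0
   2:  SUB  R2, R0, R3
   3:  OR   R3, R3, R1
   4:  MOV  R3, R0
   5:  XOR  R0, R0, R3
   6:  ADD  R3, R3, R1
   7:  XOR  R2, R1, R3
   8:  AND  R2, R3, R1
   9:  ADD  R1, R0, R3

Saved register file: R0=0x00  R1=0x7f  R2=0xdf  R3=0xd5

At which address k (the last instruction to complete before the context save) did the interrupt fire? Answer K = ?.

after  0: R0=0x56 R1=0x7b R2=0x0d R3=0x77  N=0 Z=0
after  1: R0=0x56 R1=0x7f R2=0x0d R3=0x77  N=0 Z=0
after  2: R0=0x56 R1=0x7f R2=0xdf R3=0x77  N=1 Z=0
after  3: R0=0x56 R1=0x7f R2=0xdf R3=0x7f  N=0 Z=0
after  4: R0=0x56 R1=0x7f R2=0xdf R3=0x56  N=0 Z=0
after  5: R0=0x00 R1=0x7f R2=0xdf R3=0x56  N=0 Z=1
after  6: R0=0x00 R1=0x7f R2=0xdf R3=0xd5  N=1 Z=0
-- IRQ taken; context saved, return-PC = 7 --

K = 6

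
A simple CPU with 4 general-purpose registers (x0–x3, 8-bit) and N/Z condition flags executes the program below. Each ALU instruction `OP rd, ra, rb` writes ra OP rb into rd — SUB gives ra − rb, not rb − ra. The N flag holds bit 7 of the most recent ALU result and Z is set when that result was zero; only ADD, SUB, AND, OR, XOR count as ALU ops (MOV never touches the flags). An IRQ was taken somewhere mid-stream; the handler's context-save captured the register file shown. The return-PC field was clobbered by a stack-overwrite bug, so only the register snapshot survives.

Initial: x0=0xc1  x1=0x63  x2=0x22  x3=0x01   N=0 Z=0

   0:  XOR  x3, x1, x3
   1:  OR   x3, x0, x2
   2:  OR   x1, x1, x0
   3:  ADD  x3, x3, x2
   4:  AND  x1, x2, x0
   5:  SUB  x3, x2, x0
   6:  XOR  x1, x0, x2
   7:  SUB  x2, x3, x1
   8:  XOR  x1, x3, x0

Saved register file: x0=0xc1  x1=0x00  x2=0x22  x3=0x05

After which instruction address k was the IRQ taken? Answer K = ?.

after  0: x0=0xc1 x1=0x63 x2=0x22 x3=0x62  N=0 Z=0
after  1: x0=0xc1 x1=0x63 x2=0x22 x3=0xe3  N=1 Z=0
after  2: x0=0xc1 x1=0xe3 x2=0x22 x3=0xe3  N=1 Z=0
after  3: x0=0xc1 x1=0xe3 x2=0x22 x3=0x05  N=0 Z=0
after  4: x0=0xc1 x1=0x00 x2=0x22 x3=0x05  N=0 Z=1
-- IRQ taken; context saved, return-PC = 5 --

K = 4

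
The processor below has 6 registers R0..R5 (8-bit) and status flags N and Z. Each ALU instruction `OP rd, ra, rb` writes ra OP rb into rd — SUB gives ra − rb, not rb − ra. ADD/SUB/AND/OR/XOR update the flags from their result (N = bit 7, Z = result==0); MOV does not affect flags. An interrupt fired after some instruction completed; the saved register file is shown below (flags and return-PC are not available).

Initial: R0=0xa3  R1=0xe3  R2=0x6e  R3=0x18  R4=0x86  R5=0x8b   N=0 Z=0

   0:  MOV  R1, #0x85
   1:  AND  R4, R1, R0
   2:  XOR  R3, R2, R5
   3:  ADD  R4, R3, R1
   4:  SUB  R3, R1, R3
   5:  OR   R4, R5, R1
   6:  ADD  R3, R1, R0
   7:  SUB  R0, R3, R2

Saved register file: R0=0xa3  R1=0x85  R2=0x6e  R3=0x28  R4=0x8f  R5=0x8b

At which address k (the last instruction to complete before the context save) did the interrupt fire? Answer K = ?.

after  0: R0=0xa3 R1=0x85 R2=0x6e R3=0x18 R4=0x86 R5=0x8b  N=0 Z=0
after  1: R0=0xa3 R1=0x85 R2=0x6e R3=0x18 R4=0x81 R5=0x8b  N=1 Z=0
after  2: R0=0xa3 R1=0x85 R2=0x6e R3=0xe5 R4=0x81 R5=0x8b  N=1 Z=0
after  3: R0=0xa3 R1=0x85 R2=0x6e R3=0xe5 R4=0x6a R5=0x8b  N=0 Z=0
after  4: R0=0xa3 R1=0x85 R2=0x6e R3=0xa0 R4=0x6a R5=0x8b  N=1 Z=0
after  5: R0=0xa3 R1=0x85 R2=0x6e R3=0xa0 R4=0x8f R5=0x8b  N=1 Z=0
after  6: R0=0xa3 R1=0x85 R2=0x6e R3=0x28 R4=0x8f R5=0x8b  N=0 Z=0
-- IRQ taken; context saved, return-PC = 7 --

K = 6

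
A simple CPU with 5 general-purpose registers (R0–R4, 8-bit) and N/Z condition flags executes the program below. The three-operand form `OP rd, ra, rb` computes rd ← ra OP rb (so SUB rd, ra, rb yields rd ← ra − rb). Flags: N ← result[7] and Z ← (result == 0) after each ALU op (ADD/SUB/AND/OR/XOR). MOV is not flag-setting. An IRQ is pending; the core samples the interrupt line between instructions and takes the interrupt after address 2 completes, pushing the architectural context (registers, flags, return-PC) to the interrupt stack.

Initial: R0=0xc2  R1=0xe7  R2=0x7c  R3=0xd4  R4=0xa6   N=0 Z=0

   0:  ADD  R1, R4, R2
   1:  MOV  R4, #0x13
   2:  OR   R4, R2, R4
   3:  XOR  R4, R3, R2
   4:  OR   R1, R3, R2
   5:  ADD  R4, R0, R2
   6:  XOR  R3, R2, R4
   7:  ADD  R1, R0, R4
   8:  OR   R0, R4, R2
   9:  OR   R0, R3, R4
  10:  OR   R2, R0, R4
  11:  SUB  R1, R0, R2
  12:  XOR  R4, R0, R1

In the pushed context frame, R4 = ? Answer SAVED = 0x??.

after  0: R0=0xc2 R1=0x22 R2=0x7c R3=0xd4 R4=0xa6  N=0 Z=0
after  1: R0=0xc2 R1=0x22 R2=0x7c R3=0xd4 R4=0x13  N=0 Z=0
after  2: R0=0xc2 R1=0x22 R2=0x7c R3=0xd4 R4=0x7f  N=0 Z=0
-- IRQ taken; context saved, return-PC = 3 --

SAVED = 0x7f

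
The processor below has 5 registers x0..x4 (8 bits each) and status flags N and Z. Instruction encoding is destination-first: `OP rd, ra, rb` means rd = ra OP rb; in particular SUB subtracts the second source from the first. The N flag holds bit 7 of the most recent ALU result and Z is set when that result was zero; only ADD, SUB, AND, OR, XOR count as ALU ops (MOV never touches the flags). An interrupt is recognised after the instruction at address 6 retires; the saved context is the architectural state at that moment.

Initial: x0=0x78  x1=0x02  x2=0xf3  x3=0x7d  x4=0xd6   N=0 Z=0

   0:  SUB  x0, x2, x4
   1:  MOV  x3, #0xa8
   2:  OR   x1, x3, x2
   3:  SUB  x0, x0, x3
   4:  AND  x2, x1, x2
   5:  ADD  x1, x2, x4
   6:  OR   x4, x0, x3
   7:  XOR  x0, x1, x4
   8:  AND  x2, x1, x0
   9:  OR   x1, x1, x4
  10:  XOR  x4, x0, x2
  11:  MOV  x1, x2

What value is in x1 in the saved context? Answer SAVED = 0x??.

after  0: x0=0x1d x1=0x02 x2=0xf3 x3=0x7d x4=0xd6  N=0 Z=0
after  1: x0=0x1d x1=0x02 x2=0xf3 x3=0xa8 x4=0xd6  N=0 Z=0
after  2: x0=0x1d x1=0xfb x2=0xf3 x3=0xa8 x4=0xd6  N=1 Z=0
after  3: x0=0x75 x1=0xfb x2=0xf3 x3=0xa8 x4=0xd6  N=0 Z=0
after  4: x0=0x75 x1=0xfb x2=0xf3 x3=0xa8 x4=0xd6  N=1 Z=0
after  5: x0=0x75 x1=0xc9 x2=0xf3 x3=0xa8 x4=0xd6  N=1 Z=0
after  6: x0=0x75 x1=0xc9 x2=0xf3 x3=0xa8 x4=0xfd  N=1 Z=0
-- IRQ taken; context saved, return-PC = 7 --

SAVED = 0xc9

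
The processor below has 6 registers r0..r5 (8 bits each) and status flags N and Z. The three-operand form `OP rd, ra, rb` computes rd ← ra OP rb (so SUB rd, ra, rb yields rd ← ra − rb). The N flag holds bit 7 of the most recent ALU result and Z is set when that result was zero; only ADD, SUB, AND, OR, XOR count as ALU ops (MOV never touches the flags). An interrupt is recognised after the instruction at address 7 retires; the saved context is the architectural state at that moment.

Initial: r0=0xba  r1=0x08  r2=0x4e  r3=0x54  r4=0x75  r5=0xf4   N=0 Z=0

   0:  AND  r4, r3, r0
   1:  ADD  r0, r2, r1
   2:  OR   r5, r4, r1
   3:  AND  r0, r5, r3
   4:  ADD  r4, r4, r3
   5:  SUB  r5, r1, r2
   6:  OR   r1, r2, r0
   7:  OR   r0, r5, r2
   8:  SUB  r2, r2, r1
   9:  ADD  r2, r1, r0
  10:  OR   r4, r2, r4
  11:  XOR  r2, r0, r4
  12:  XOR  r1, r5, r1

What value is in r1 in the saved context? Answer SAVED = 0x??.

after  0: r0=0xba r1=0x08 r2=0x4e r3=0x54 r4=0x10 r5=0xf4  N=0 Z=0
after  1: r0=0x56 r1=0x08 r2=0x4e r3=0x54 r4=0x10 r5=0xf4  N=0 Z=0
after  2: r0=0x56 r1=0x08 r2=0x4e r3=0x54 r4=0x10 r5=0x18  N=0 Z=0
after  3: r0=0x10 r1=0x08 r2=0x4e r3=0x54 r4=0x10 r5=0x18  N=0 Z=0
after  4: r0=0x10 r1=0x08 r2=0x4e r3=0x54 r4=0x64 r5=0x18  N=0 Z=0
after  5: r0=0x10 r1=0x08 r2=0x4e r3=0x54 r4=0x64 r5=0xba  N=1 Z=0
after  6: r0=0x10 r1=0x5e r2=0x4e r3=0x54 r4=0x64 r5=0xba  N=0 Z=0
after  7: r0=0xfe r1=0x5e r2=0x4e r3=0x54 r4=0x64 r5=0xba  N=1 Z=0
-- IRQ taken; context saved, return-PC = 8 --

SAVED = 0x5e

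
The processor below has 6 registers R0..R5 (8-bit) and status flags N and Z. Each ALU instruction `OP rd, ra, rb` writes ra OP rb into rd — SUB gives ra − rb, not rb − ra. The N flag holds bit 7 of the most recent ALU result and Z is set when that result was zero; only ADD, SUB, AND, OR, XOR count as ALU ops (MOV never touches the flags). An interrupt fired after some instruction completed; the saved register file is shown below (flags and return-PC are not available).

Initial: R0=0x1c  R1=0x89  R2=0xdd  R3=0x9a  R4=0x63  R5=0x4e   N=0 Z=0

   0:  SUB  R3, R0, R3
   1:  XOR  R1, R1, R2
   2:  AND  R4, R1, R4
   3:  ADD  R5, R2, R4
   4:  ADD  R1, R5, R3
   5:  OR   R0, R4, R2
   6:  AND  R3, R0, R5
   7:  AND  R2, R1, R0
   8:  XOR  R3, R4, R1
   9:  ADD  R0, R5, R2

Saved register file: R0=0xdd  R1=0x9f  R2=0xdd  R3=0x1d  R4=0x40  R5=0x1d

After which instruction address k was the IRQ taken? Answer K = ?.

K = 6

after  0: R0=0x1c R1=0x89 R2=0xdd R3=0x82 R4=0x63 R5=0x4e  N=1 Z=0
after  1: R0=0x1c R1=0x54 R2=0xdd R3=0x82 R4=0x63 R5=0x4e  N=0 Z=0
after  2: R0=0x1c R1=0x54 R2=0xdd R3=0x82 R4=0x40 R5=0x4e  N=0 Z=0
after  3: R0=0x1c R1=0x54 R2=0xdd R3=0x82 R4=0x40 R5=0x1d  N=0 Z=0
after  4: R0=0x1c R1=0x9f R2=0xdd R3=0x82 R4=0x40 R5=0x1d  N=1 Z=0
after  5: R0=0xdd R1=0x9f R2=0xdd R3=0x82 R4=0x40 R5=0x1d  N=1 Z=0
after  6: R0=0xdd R1=0x9f R2=0xdd R3=0x1d R4=0x40 R5=0x1d  N=0 Z=0
-- IRQ taken; context saved, return-PC = 7 --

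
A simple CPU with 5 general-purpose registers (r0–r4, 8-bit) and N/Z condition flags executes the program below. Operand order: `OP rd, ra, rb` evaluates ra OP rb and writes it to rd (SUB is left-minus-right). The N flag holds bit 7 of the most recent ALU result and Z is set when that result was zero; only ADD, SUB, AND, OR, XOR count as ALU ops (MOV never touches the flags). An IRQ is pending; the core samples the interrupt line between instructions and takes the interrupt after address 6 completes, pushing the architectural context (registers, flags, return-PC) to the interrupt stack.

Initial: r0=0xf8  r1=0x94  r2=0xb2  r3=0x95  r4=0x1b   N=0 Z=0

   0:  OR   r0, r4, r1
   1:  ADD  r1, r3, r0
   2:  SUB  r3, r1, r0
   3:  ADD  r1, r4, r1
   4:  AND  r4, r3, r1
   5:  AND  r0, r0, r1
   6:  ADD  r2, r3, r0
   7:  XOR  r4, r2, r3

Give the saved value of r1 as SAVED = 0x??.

after  0: r0=0x9f r1=0x94 r2=0xb2 r3=0x95 r4=0x1b  N=1 Z=0
after  1: r0=0x9f r1=0x34 r2=0xb2 r3=0x95 r4=0x1b  N=0 Z=0
after  2: r0=0x9f r1=0x34 r2=0xb2 r3=0x95 r4=0x1b  N=1 Z=0
after  3: r0=0x9f r1=0x4f r2=0xb2 r3=0x95 r4=0x1b  N=0 Z=0
after  4: r0=0x9f r1=0x4f r2=0xb2 r3=0x95 r4=0x05  N=0 Z=0
after  5: r0=0x0f r1=0x4f r2=0xb2 r3=0x95 r4=0x05  N=0 Z=0
after  6: r0=0x0f r1=0x4f r2=0xa4 r3=0x95 r4=0x05  N=1 Z=0
-- IRQ taken; context saved, return-PC = 7 --

SAVED = 0x4f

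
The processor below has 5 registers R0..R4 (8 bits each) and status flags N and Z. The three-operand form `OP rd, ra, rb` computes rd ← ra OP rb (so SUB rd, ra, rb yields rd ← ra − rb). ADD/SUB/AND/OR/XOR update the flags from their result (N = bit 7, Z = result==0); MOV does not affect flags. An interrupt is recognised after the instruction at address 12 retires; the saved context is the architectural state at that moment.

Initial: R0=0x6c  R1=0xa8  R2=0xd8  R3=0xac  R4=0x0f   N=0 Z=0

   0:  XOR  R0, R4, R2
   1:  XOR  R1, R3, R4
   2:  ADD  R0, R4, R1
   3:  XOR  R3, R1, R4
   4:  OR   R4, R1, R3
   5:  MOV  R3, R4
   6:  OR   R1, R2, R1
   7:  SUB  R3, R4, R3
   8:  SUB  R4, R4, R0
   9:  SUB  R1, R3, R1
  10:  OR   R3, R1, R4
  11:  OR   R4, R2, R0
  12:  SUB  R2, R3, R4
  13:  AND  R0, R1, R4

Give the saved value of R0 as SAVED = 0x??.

SAVED = 0xb2

after  0: R0=0xd7 R1=0xa8 R2=0xd8 R3=0xac R4=0x0f  N=1 Z=0
after  1: R0=0xd7 R1=0xa3 R2=0xd8 R3=0xac R4=0x0f  N=1 Z=0
after  2: R0=0xb2 R1=0xa3 R2=0xd8 R3=0xac R4=0x0f  N=1 Z=0
after  3: R0=0xb2 R1=0xa3 R2=0xd8 R3=0xac R4=0x0f  N=1 Z=0
after  4: R0=0xb2 R1=0xa3 R2=0xd8 R3=0xac R4=0xaf  N=1 Z=0
after  5: R0=0xb2 R1=0xa3 R2=0xd8 R3=0xaf R4=0xaf  N=1 Z=0
after  6: R0=0xb2 R1=0xfb R2=0xd8 R3=0xaf R4=0xaf  N=1 Z=0
after  7: R0=0xb2 R1=0xfb R2=0xd8 R3=0x00 R4=0xaf  N=0 Z=1
after  8: R0=0xb2 R1=0xfb R2=0xd8 R3=0x00 R4=0xfd  N=1 Z=0
after  9: R0=0xb2 R1=0x05 R2=0xd8 R3=0x00 R4=0xfd  N=0 Z=0
after 10: R0=0xb2 R1=0x05 R2=0xd8 R3=0xfd R4=0xfd  N=1 Z=0
after 11: R0=0xb2 R1=0x05 R2=0xd8 R3=0xfd R4=0xfa  N=1 Z=0
after 12: R0=0xb2 R1=0x05 R2=0x03 R3=0xfd R4=0xfa  N=0 Z=0
-- IRQ taken; context saved, return-PC = 13 --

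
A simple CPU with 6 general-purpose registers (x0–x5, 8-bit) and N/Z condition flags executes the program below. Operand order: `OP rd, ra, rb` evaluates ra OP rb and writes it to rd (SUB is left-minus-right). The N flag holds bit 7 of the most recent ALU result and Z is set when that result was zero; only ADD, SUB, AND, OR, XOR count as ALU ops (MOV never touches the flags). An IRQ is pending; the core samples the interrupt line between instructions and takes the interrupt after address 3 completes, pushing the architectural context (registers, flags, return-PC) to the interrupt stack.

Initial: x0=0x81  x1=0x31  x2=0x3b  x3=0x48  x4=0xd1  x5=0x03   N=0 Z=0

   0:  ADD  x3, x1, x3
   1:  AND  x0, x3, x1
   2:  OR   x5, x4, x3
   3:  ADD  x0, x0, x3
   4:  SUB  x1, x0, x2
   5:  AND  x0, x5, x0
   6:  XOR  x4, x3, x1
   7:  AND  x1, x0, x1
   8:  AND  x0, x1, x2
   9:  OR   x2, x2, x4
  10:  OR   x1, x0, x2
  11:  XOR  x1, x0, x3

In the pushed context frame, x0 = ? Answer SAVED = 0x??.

after  0: x0=0x81 x1=0x31 x2=0x3b x3=0x79 x4=0xd1 x5=0x03  N=0 Z=0
after  1: x0=0x31 x1=0x31 x2=0x3b x3=0x79 x4=0xd1 x5=0x03  N=0 Z=0
after  2: x0=0x31 x1=0x31 x2=0x3b x3=0x79 x4=0xd1 x5=0xf9  N=1 Z=0
after  3: x0=0xaa x1=0x31 x2=0x3b x3=0x79 x4=0xd1 x5=0xf9  N=1 Z=0
-- IRQ taken; context saved, return-PC = 4 --

SAVED = 0xaa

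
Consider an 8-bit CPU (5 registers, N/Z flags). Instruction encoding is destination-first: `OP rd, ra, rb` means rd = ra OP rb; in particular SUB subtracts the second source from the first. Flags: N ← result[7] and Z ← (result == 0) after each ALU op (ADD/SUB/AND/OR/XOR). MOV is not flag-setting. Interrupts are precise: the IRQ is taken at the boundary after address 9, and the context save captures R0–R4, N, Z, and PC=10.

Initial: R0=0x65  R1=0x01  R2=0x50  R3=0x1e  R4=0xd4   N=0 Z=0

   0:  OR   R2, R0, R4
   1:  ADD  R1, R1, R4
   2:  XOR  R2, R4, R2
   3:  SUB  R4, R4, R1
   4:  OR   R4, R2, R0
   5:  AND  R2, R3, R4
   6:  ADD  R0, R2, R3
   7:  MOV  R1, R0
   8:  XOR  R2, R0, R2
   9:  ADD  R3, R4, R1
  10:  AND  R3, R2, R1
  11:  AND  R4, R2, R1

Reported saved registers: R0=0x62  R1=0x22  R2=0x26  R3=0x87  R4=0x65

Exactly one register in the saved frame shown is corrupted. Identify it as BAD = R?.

BAD = R0

after  0: R0=0x65 R1=0x01 R2=0xf5 R3=0x1e R4=0xd4  N=1 Z=0
after  1: R0=0x65 R1=0xd5 R2=0xf5 R3=0x1e R4=0xd4  N=1 Z=0
after  2: R0=0x65 R1=0xd5 R2=0x21 R3=0x1e R4=0xd4  N=0 Z=0
after  3: R0=0x65 R1=0xd5 R2=0x21 R3=0x1e R4=0xff  N=1 Z=0
after  4: R0=0x65 R1=0xd5 R2=0x21 R3=0x1e R4=0x65  N=0 Z=0
after  5: R0=0x65 R1=0xd5 R2=0x04 R3=0x1e R4=0x65  N=0 Z=0
after  6: R0=0x22 R1=0xd5 R2=0x04 R3=0x1e R4=0x65  N=0 Z=0
after  7: R0=0x22 R1=0x22 R2=0x04 R3=0x1e R4=0x65  N=0 Z=0
after  8: R0=0x22 R1=0x22 R2=0x26 R3=0x1e R4=0x65  N=0 Z=0
after  9: R0=0x22 R1=0x22 R2=0x26 R3=0x87 R4=0x65  N=1 Z=0
-- IRQ taken; context saved, return-PC = 10 --
mismatch: R0: reported 0x62 vs actual 0x22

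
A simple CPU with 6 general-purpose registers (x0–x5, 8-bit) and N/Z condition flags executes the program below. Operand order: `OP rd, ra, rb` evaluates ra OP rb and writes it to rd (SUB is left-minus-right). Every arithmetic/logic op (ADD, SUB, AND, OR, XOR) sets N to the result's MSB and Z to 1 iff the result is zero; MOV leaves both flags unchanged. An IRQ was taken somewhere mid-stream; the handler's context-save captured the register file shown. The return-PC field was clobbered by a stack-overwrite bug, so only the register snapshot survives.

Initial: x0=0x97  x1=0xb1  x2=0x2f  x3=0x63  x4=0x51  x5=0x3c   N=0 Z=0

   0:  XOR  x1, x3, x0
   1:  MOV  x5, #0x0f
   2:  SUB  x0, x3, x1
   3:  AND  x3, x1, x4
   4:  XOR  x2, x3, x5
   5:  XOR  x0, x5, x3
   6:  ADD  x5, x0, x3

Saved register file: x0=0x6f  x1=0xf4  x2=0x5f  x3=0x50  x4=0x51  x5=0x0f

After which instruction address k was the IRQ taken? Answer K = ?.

after  0: x0=0x97 x1=0xf4 x2=0x2f x3=0x63 x4=0x51 x5=0x3c  N=1 Z=0
after  1: x0=0x97 x1=0xf4 x2=0x2f x3=0x63 x4=0x51 x5=0x0f  N=1 Z=0
after  2: x0=0x6f x1=0xf4 x2=0x2f x3=0x63 x4=0x51 x5=0x0f  N=0 Z=0
after  3: x0=0x6f x1=0xf4 x2=0x2f x3=0x50 x4=0x51 x5=0x0f  N=0 Z=0
after  4: x0=0x6f x1=0xf4 x2=0x5f x3=0x50 x4=0x51 x5=0x0f  N=0 Z=0
-- IRQ taken; context saved, return-PC = 5 --

K = 4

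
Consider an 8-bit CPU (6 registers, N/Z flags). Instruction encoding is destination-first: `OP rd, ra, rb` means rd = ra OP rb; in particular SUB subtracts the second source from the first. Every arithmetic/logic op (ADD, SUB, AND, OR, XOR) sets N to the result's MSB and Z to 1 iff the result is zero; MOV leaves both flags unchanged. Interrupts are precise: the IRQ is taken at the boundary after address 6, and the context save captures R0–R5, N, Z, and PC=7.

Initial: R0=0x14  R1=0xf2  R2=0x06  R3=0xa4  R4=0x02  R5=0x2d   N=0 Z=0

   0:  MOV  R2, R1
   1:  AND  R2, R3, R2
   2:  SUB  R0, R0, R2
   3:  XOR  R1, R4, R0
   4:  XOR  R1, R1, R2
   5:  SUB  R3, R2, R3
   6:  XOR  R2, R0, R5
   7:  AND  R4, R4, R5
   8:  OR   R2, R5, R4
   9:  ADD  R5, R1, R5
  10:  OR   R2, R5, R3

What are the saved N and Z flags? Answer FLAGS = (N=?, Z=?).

FLAGS = (N=0, Z=0)

after  0: R0=0x14 R1=0xf2 R2=0xf2 R3=0xa4 R4=0x02 R5=0x2d  N=0 Z=0
after  1: R0=0x14 R1=0xf2 R2=0xa0 R3=0xa4 R4=0x02 R5=0x2d  N=1 Z=0
after  2: R0=0x74 R1=0xf2 R2=0xa0 R3=0xa4 R4=0x02 R5=0x2d  N=0 Z=0
after  3: R0=0x74 R1=0x76 R2=0xa0 R3=0xa4 R4=0x02 R5=0x2d  N=0 Z=0
after  4: R0=0x74 R1=0xd6 R2=0xa0 R3=0xa4 R4=0x02 R5=0x2d  N=1 Z=0
after  5: R0=0x74 R1=0xd6 R2=0xa0 R3=0xfc R4=0x02 R5=0x2d  N=1 Z=0
after  6: R0=0x74 R1=0xd6 R2=0x59 R3=0xfc R4=0x02 R5=0x2d  N=0 Z=0
-- IRQ taken; context saved, return-PC = 7 --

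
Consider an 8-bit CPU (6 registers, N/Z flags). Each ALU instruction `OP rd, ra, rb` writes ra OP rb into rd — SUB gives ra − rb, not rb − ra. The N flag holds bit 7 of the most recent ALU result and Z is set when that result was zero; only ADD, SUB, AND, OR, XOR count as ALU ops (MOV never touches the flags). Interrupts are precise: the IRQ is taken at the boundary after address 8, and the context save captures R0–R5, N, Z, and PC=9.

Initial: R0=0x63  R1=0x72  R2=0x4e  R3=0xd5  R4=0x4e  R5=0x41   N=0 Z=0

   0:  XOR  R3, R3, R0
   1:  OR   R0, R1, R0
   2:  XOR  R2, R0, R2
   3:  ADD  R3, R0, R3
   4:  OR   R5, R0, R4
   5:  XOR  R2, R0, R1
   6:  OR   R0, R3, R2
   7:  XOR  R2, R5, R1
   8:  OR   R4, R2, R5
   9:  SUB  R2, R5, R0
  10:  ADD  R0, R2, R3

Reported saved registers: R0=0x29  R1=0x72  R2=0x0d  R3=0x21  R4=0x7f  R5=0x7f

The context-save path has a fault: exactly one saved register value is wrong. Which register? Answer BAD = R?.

after  0: R0=0x63 R1=0x72 R2=0x4e R3=0xb6 R4=0x4e R5=0x41  N=1 Z=0
after  1: R0=0x73 R1=0x72 R2=0x4e R3=0xb6 R4=0x4e R5=0x41  N=0 Z=0
after  2: R0=0x73 R1=0x72 R2=0x3d R3=0xb6 R4=0x4e R5=0x41  N=0 Z=0
after  3: R0=0x73 R1=0x72 R2=0x3d R3=0x29 R4=0x4e R5=0x41  N=0 Z=0
after  4: R0=0x73 R1=0x72 R2=0x3d R3=0x29 R4=0x4e R5=0x7f  N=0 Z=0
after  5: R0=0x73 R1=0x72 R2=0x01 R3=0x29 R4=0x4e R5=0x7f  N=0 Z=0
after  6: R0=0x29 R1=0x72 R2=0x01 R3=0x29 R4=0x4e R5=0x7f  N=0 Z=0
after  7: R0=0x29 R1=0x72 R2=0x0d R3=0x29 R4=0x4e R5=0x7f  N=0 Z=0
after  8: R0=0x29 R1=0x72 R2=0x0d R3=0x29 R4=0x7f R5=0x7f  N=0 Z=0
-- IRQ taken; context saved, return-PC = 9 --
mismatch: R3: reported 0x21 vs actual 0x29

BAD = R3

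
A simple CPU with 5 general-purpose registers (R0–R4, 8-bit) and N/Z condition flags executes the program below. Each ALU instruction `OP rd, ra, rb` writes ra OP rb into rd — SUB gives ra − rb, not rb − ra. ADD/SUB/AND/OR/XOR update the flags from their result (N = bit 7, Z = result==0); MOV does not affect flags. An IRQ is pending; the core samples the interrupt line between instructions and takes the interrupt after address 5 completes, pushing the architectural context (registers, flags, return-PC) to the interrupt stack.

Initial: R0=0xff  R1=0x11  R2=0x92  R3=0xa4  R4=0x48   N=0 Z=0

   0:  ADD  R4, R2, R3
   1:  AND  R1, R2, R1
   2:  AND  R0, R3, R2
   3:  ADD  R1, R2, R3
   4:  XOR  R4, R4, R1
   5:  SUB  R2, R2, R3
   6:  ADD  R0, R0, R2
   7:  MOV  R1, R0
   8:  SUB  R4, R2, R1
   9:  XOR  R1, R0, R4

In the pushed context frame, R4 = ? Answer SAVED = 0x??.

after  0: R0=0xff R1=0x11 R2=0x92 R3=0xa4 R4=0x36  N=0 Z=0
after  1: R0=0xff R1=0x10 R2=0x92 R3=0xa4 R4=0x36  N=0 Z=0
after  2: R0=0x80 R1=0x10 R2=0x92 R3=0xa4 R4=0x36  N=1 Z=0
after  3: R0=0x80 R1=0x36 R2=0x92 R3=0xa4 R4=0x36  N=0 Z=0
after  4: R0=0x80 R1=0x36 R2=0x92 R3=0xa4 R4=0x00  N=0 Z=1
after  5: R0=0x80 R1=0x36 R2=0xee R3=0xa4 R4=0x00  N=1 Z=0
-- IRQ taken; context saved, return-PC = 6 --

SAVED = 0x00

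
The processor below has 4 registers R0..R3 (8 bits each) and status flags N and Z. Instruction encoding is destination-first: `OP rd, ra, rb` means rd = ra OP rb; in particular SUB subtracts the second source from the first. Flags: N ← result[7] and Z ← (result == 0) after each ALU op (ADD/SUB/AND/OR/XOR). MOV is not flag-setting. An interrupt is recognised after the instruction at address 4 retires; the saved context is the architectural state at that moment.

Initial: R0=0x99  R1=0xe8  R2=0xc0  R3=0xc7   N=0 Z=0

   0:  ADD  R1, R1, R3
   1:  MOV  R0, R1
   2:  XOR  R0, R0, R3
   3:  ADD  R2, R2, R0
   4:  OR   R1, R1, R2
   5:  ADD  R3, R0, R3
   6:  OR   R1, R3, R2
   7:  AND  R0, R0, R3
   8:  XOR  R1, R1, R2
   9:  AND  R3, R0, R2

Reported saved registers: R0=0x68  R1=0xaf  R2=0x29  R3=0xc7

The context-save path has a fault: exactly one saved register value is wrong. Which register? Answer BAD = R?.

BAD = R2

after  0: R0=0x99 R1=0xaf R2=0xc0 R3=0xc7  N=1 Z=0
after  1: R0=0xaf R1=0xaf R2=0xc0 R3=0xc7  N=1 Z=0
after  2: R0=0x68 R1=0xaf R2=0xc0 R3=0xc7  N=0 Z=0
after  3: R0=0x68 R1=0xaf R2=0x28 R3=0xc7  N=0 Z=0
after  4: R0=0x68 R1=0xaf R2=0x28 R3=0xc7  N=1 Z=0
-- IRQ taken; context saved, return-PC = 5 --
mismatch: R2: reported 0x29 vs actual 0x28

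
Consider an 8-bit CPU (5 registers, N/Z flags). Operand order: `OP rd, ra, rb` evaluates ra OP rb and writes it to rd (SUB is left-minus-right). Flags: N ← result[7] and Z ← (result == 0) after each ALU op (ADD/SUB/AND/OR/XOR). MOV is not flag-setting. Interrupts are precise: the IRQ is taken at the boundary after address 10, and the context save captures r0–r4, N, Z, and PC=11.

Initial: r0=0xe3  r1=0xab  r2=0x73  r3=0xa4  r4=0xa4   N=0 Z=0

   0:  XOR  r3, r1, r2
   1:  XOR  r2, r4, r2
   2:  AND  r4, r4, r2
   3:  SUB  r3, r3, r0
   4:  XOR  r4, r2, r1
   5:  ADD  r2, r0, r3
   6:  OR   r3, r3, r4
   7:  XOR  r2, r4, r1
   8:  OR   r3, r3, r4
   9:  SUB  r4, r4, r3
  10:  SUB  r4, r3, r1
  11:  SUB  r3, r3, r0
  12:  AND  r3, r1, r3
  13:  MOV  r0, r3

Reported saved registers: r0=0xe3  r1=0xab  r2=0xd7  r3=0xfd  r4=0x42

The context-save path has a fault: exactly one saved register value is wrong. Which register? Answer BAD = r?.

BAD = r4

after  0: r0=0xe3 r1=0xab r2=0x73 r3=0xd8 r4=0xa4  N=1 Z=0
after  1: r0=0xe3 r1=0xab r2=0xd7 r3=0xd8 r4=0xa4  N=1 Z=0
after  2: r0=0xe3 r1=0xab r2=0xd7 r3=0xd8 r4=0x84  N=1 Z=0
after  3: r0=0xe3 r1=0xab r2=0xd7 r3=0xf5 r4=0x84  N=1 Z=0
after  4: r0=0xe3 r1=0xab r2=0xd7 r3=0xf5 r4=0x7c  N=0 Z=0
after  5: r0=0xe3 r1=0xab r2=0xd8 r3=0xf5 r4=0x7c  N=1 Z=0
after  6: r0=0xe3 r1=0xab r2=0xd8 r3=0xfd r4=0x7c  N=1 Z=0
after  7: r0=0xe3 r1=0xab r2=0xd7 r3=0xfd r4=0x7c  N=1 Z=0
after  8: r0=0xe3 r1=0xab r2=0xd7 r3=0xfd r4=0x7c  N=1 Z=0
after  9: r0=0xe3 r1=0xab r2=0xd7 r3=0xfd r4=0x7f  N=0 Z=0
after 10: r0=0xe3 r1=0xab r2=0xd7 r3=0xfd r4=0x52  N=0 Z=0
-- IRQ taken; context saved, return-PC = 11 --
mismatch: r4: reported 0x42 vs actual 0x52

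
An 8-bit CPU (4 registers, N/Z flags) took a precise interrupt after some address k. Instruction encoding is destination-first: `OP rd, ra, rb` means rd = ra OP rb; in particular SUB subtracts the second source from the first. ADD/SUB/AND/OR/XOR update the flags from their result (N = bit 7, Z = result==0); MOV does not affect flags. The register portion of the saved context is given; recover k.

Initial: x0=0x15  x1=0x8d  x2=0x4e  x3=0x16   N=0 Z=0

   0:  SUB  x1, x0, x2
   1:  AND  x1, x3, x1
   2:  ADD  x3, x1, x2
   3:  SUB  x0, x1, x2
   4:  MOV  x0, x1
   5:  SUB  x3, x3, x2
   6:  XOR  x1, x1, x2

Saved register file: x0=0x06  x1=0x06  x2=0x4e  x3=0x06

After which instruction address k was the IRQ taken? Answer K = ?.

K = 5

after  0: x0=0x15 x1=0xc7 x2=0x4e x3=0x16  N=1 Z=0
after  1: x0=0x15 x1=0x06 x2=0x4e x3=0x16  N=0 Z=0
after  2: x0=0x15 x1=0x06 x2=0x4e x3=0x54  N=0 Z=0
after  3: x0=0xb8 x1=0x06 x2=0x4e x3=0x54  N=1 Z=0
after  4: x0=0x06 x1=0x06 x2=0x4e x3=0x54  N=1 Z=0
after  5: x0=0x06 x1=0x06 x2=0x4e x3=0x06  N=0 Z=0
-- IRQ taken; context saved, return-PC = 6 --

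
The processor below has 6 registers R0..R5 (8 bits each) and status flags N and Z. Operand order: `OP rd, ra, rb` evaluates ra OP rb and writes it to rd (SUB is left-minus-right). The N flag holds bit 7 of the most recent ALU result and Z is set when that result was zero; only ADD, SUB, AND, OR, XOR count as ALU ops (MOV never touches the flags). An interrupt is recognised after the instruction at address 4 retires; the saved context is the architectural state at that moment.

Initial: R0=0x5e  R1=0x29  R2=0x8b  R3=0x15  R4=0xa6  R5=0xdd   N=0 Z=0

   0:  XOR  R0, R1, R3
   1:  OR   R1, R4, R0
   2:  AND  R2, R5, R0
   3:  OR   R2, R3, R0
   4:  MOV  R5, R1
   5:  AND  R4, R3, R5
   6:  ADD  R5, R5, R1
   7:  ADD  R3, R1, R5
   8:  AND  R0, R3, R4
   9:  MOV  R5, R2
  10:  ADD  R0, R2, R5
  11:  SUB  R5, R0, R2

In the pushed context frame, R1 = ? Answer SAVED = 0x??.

SAVED = 0xbe

after  0: R0=0x3c R1=0x29 R2=0x8b R3=0x15 R4=0xa6 R5=0xdd  N=0 Z=0
after  1: R0=0x3c R1=0xbe R2=0x8b R3=0x15 R4=0xa6 R5=0xdd  N=1 Z=0
after  2: R0=0x3c R1=0xbe R2=0x1c R3=0x15 R4=0xa6 R5=0xdd  N=0 Z=0
after  3: R0=0x3c R1=0xbe R2=0x3d R3=0x15 R4=0xa6 R5=0xdd  N=0 Z=0
after  4: R0=0x3c R1=0xbe R2=0x3d R3=0x15 R4=0xa6 R5=0xbe  N=0 Z=0
-- IRQ taken; context saved, return-PC = 5 --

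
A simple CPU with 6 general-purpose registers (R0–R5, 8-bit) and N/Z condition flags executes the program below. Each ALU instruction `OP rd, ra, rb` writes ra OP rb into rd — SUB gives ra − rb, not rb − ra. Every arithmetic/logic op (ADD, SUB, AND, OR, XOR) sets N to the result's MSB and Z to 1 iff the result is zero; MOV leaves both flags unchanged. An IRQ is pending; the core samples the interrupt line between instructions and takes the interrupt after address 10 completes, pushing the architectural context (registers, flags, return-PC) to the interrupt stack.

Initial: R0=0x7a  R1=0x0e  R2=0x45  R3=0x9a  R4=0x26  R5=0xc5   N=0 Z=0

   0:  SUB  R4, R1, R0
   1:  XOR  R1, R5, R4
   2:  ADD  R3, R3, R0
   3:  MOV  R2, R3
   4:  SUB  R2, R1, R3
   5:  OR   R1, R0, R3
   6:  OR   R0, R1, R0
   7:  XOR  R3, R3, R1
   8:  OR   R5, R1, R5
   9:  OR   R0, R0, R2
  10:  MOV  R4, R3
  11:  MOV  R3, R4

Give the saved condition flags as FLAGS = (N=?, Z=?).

FLAGS = (N=0, Z=0)

after  0: R0=0x7a R1=0x0e R2=0x45 R3=0x9a R4=0x94 R5=0xc5  N=1 Z=0
after  1: R0=0x7a R1=0x51 R2=0x45 R3=0x9a R4=0x94 R5=0xc5  N=0 Z=0
after  2: R0=0x7a R1=0x51 R2=0x45 R3=0x14 R4=0x94 R5=0xc5  N=0 Z=0
after  3: R0=0x7a R1=0x51 R2=0x14 R3=0x14 R4=0x94 R5=0xc5  N=0 Z=0
after  4: R0=0x7a R1=0x51 R2=0x3d R3=0x14 R4=0x94 R5=0xc5  N=0 Z=0
after  5: R0=0x7a R1=0x7e R2=0x3d R3=0x14 R4=0x94 R5=0xc5  N=0 Z=0
after  6: R0=0x7e R1=0x7e R2=0x3d R3=0x14 R4=0x94 R5=0xc5  N=0 Z=0
after  7: R0=0x7e R1=0x7e R2=0x3d R3=0x6a R4=0x94 R5=0xc5  N=0 Z=0
after  8: R0=0x7e R1=0x7e R2=0x3d R3=0x6a R4=0x94 R5=0xff  N=1 Z=0
after  9: R0=0x7f R1=0x7e R2=0x3d R3=0x6a R4=0x94 R5=0xff  N=0 Z=0
after 10: R0=0x7f R1=0x7e R2=0x3d R3=0x6a R4=0x6a R5=0xff  N=0 Z=0
-- IRQ taken; context saved, return-PC = 11 --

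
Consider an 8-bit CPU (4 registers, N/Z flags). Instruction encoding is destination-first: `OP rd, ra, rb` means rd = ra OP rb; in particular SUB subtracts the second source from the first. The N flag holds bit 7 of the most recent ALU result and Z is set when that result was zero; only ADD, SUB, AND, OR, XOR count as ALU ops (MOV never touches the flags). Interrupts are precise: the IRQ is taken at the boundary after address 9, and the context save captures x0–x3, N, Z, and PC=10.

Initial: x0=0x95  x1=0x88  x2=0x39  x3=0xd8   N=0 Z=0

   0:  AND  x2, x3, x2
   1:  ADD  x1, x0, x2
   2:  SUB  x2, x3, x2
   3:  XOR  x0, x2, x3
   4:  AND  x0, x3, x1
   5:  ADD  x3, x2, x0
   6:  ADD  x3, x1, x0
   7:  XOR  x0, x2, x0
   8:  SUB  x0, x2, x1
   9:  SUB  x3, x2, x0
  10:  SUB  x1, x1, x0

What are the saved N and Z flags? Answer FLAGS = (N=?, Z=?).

after  0: x0=0x95 x1=0x88 x2=0x18 x3=0xd8  N=0 Z=0
after  1: x0=0x95 x1=0xad x2=0x18 x3=0xd8  N=1 Z=0
after  2: x0=0x95 x1=0xad x2=0xc0 x3=0xd8  N=1 Z=0
after  3: x0=0x18 x1=0xad x2=0xc0 x3=0xd8  N=0 Z=0
after  4: x0=0x88 x1=0xad x2=0xc0 x3=0xd8  N=1 Z=0
after  5: x0=0x88 x1=0xad x2=0xc0 x3=0x48  N=0 Z=0
after  6: x0=0x88 x1=0xad x2=0xc0 x3=0x35  N=0 Z=0
after  7: x0=0x48 x1=0xad x2=0xc0 x3=0x35  N=0 Z=0
after  8: x0=0x13 x1=0xad x2=0xc0 x3=0x35  N=0 Z=0
after  9: x0=0x13 x1=0xad x2=0xc0 x3=0xad  N=1 Z=0
-- IRQ taken; context saved, return-PC = 10 --

FLAGS = (N=1, Z=0)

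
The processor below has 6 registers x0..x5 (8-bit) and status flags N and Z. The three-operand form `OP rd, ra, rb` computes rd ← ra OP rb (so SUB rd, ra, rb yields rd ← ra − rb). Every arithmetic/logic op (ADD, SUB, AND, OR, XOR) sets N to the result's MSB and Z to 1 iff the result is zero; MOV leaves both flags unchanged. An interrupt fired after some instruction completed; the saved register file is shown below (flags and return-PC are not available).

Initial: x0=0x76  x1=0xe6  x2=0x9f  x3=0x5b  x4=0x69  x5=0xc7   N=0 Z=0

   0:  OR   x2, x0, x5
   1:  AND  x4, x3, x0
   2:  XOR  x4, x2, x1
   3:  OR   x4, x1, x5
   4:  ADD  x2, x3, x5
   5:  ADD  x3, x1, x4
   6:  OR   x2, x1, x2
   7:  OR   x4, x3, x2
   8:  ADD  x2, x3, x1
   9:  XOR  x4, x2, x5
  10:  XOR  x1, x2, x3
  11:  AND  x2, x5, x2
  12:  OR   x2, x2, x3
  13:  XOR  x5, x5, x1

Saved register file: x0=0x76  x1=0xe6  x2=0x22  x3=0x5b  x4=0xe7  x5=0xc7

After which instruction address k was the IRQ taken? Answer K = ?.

after  0: x0=0x76 x1=0xe6 x2=0xf7 x3=0x5b x4=0x69 x5=0xc7  N=1 Z=0
after  1: x0=0x76 x1=0xe6 x2=0xf7 x3=0x5b x4=0x52 x5=0xc7  N=0 Z=0
after  2: x0=0x76 x1=0xe6 x2=0xf7 x3=0x5b x4=0x11 x5=0xc7  N=0 Z=0
after  3: x0=0x76 x1=0xe6 x2=0xf7 x3=0x5b x4=0xe7 x5=0xc7  N=1 Z=0
after  4: x0=0x76 x1=0xe6 x2=0x22 x3=0x5b x4=0xe7 x5=0xc7  N=0 Z=0
-- IRQ taken; context saved, return-PC = 5 --

K = 4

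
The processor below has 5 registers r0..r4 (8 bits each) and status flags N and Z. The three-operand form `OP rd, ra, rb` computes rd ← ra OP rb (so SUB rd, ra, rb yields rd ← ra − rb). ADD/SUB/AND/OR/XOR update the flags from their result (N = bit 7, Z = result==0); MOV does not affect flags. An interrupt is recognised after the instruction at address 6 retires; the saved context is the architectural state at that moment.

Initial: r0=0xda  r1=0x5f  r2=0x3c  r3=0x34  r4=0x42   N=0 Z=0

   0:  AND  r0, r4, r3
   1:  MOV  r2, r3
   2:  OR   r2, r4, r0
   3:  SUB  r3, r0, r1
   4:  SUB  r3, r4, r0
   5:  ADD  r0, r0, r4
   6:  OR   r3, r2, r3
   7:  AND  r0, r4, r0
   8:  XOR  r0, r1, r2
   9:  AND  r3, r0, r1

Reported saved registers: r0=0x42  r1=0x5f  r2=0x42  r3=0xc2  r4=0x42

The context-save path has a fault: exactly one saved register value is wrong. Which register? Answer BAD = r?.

BAD = r3

after  0: r0=0x00 r1=0x5f r2=0x3c r3=0x34 r4=0x42  N=0 Z=1
after  1: r0=0x00 r1=0x5f r2=0x34 r3=0x34 r4=0x42  N=0 Z=1
after  2: r0=0x00 r1=0x5f r2=0x42 r3=0x34 r4=0x42  N=0 Z=0
after  3: r0=0x00 r1=0x5f r2=0x42 r3=0xa1 r4=0x42  N=1 Z=0
after  4: r0=0x00 r1=0x5f r2=0x42 r3=0x42 r4=0x42  N=0 Z=0
after  5: r0=0x42 r1=0x5f r2=0x42 r3=0x42 r4=0x42  N=0 Z=0
after  6: r0=0x42 r1=0x5f r2=0x42 r3=0x42 r4=0x42  N=0 Z=0
-- IRQ taken; context saved, return-PC = 7 --
mismatch: r3: reported 0xc2 vs actual 0x42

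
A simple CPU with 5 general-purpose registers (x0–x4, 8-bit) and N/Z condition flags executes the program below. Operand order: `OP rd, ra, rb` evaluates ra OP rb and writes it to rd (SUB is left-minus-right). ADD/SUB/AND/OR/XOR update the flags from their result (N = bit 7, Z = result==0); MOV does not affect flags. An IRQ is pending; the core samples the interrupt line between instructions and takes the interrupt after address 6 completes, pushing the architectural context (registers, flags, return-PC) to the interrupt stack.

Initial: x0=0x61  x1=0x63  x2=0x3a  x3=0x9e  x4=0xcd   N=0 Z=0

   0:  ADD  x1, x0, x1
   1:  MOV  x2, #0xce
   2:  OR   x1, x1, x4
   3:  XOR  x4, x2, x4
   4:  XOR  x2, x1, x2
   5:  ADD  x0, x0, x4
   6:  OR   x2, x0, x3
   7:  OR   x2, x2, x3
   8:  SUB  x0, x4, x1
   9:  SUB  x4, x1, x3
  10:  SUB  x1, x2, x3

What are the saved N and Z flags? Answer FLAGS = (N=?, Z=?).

FLAGS = (N=1, Z=0)

after  0: x0=0x61 x1=0xc4 x2=0x3a x3=0x9e x4=0xcd  N=1 Z=0
after  1: x0=0x61 x1=0xc4 x2=0xce x3=0x9e x4=0xcd  N=1 Z=0
after  2: x0=0x61 x1=0xcd x2=0xce x3=0x9e x4=0xcd  N=1 Z=0
after  3: x0=0x61 x1=0xcd x2=0xce x3=0x9e x4=0x03  N=0 Z=0
after  4: x0=0x61 x1=0xcd x2=0x03 x3=0x9e x4=0x03  N=0 Z=0
after  5: x0=0x64 x1=0xcd x2=0x03 x3=0x9e x4=0x03  N=0 Z=0
after  6: x0=0x64 x1=0xcd x2=0xfe x3=0x9e x4=0x03  N=1 Z=0
-- IRQ taken; context saved, return-PC = 7 --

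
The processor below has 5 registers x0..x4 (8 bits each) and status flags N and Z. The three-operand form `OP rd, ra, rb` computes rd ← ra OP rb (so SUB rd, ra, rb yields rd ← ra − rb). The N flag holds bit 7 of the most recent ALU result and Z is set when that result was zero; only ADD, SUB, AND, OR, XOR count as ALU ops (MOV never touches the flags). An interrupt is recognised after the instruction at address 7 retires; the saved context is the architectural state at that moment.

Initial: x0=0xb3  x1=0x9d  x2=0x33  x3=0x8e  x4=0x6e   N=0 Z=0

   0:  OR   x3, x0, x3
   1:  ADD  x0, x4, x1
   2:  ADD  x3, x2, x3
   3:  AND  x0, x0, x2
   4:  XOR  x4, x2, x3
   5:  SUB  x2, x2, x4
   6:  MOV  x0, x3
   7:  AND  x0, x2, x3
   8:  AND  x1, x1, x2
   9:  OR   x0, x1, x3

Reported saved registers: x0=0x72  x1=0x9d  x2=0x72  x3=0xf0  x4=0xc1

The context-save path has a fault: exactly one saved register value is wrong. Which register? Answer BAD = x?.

after  0: x0=0xb3 x1=0x9d x2=0x33 x3=0xbf x4=0x6e  N=1 Z=0
after  1: x0=0x0b x1=0x9d x2=0x33 x3=0xbf x4=0x6e  N=0 Z=0
after  2: x0=0x0b x1=0x9d x2=0x33 x3=0xf2 x4=0x6e  N=1 Z=0
after  3: x0=0x03 x1=0x9d x2=0x33 x3=0xf2 x4=0x6e  N=0 Z=0
after  4: x0=0x03 x1=0x9d x2=0x33 x3=0xf2 x4=0xc1  N=1 Z=0
after  5: x0=0x03 x1=0x9d x2=0x72 x3=0xf2 x4=0xc1  N=0 Z=0
after  6: x0=0xf2 x1=0x9d x2=0x72 x3=0xf2 x4=0xc1  N=0 Z=0
after  7: x0=0x72 x1=0x9d x2=0x72 x3=0xf2 x4=0xc1  N=0 Z=0
-- IRQ taken; context saved, return-PC = 8 --
mismatch: x3: reported 0xf0 vs actual 0xf2

BAD = x3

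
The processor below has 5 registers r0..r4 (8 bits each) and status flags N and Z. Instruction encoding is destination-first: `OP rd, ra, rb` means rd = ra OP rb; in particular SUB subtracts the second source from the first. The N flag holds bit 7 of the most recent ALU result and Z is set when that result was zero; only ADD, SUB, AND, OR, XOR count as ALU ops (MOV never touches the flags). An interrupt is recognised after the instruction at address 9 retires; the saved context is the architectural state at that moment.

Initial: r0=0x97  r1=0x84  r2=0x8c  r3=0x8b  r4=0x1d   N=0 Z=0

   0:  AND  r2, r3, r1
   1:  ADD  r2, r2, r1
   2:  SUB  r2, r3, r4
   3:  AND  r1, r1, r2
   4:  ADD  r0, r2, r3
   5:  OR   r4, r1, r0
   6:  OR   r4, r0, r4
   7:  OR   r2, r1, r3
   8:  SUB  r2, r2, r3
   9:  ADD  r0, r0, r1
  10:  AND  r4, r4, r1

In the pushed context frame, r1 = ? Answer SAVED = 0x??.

after  0: r0=0x97 r1=0x84 r2=0x80 r3=0x8b r4=0x1d  N=1 Z=0
after  1: r0=0x97 r1=0x84 r2=0x04 r3=0x8b r4=0x1d  N=0 Z=0
after  2: r0=0x97 r1=0x84 r2=0x6e r3=0x8b r4=0x1d  N=0 Z=0
after  3: r0=0x97 r1=0x04 r2=0x6e r3=0x8b r4=0x1d  N=0 Z=0
after  4: r0=0xf9 r1=0x04 r2=0x6e r3=0x8b r4=0x1d  N=1 Z=0
after  5: r0=0xf9 r1=0x04 r2=0x6e r3=0x8b r4=0xfd  N=1 Z=0
after  6: r0=0xf9 r1=0x04 r2=0x6e r3=0x8b r4=0xfd  N=1 Z=0
after  7: r0=0xf9 r1=0x04 r2=0x8f r3=0x8b r4=0xfd  N=1 Z=0
after  8: r0=0xf9 r1=0x04 r2=0x04 r3=0x8b r4=0xfd  N=0 Z=0
after  9: r0=0xfd r1=0x04 r2=0x04 r3=0x8b r4=0xfd  N=1 Z=0
-- IRQ taken; context saved, return-PC = 10 --

SAVED = 0x04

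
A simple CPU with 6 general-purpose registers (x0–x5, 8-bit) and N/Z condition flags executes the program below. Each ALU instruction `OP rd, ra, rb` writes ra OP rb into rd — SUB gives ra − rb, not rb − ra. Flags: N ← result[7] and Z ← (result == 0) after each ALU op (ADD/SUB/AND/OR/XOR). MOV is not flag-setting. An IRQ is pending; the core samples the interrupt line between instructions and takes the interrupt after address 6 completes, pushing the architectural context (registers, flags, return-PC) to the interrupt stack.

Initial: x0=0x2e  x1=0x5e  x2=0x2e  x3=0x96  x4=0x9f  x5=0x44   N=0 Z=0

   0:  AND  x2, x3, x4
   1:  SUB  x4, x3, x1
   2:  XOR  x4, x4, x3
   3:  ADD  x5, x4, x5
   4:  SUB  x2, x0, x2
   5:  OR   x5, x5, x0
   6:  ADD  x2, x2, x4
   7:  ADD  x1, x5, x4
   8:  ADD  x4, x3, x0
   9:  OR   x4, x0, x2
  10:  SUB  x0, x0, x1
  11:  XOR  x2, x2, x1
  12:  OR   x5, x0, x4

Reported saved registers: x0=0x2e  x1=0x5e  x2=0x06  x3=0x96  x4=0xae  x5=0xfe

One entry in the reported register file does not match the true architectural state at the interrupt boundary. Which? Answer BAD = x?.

BAD = x2

after  0: x0=0x2e x1=0x5e x2=0x96 x3=0x96 x4=0x9f x5=0x44  N=1 Z=0
after  1: x0=0x2e x1=0x5e x2=0x96 x3=0x96 x4=0x38 x5=0x44  N=0 Z=0
after  2: x0=0x2e x1=0x5e x2=0x96 x3=0x96 x4=0xae x5=0x44  N=1 Z=0
after  3: x0=0x2e x1=0x5e x2=0x96 x3=0x96 x4=0xae x5=0xf2  N=1 Z=0
after  4: x0=0x2e x1=0x5e x2=0x98 x3=0x96 x4=0xae x5=0xf2  N=1 Z=0
after  5: x0=0x2e x1=0x5e x2=0x98 x3=0x96 x4=0xae x5=0xfe  N=1 Z=0
after  6: x0=0x2e x1=0x5e x2=0x46 x3=0x96 x4=0xae x5=0xfe  N=0 Z=0
-- IRQ taken; context saved, return-PC = 7 --
mismatch: x2: reported 0x06 vs actual 0x46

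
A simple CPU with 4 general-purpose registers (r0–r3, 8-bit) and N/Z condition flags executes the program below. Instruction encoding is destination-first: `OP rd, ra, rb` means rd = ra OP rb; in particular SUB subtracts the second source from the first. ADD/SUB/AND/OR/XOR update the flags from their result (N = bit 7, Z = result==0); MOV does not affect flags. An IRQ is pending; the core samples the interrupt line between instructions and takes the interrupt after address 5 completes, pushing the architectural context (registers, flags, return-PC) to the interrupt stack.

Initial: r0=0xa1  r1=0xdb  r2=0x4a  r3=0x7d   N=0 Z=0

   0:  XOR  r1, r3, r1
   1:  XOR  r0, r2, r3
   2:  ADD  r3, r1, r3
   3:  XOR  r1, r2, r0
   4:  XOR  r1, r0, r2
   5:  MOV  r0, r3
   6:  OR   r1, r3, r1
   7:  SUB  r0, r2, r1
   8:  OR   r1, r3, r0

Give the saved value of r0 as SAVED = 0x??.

after  0: r0=0xa1 r1=0xa6 r2=0x4a r3=0x7d  N=1 Z=0
after  1: r0=0x37 r1=0xa6 r2=0x4a r3=0x7d  N=0 Z=0
after  2: r0=0x37 r1=0xa6 r2=0x4a r3=0x23  N=0 Z=0
after  3: r0=0x37 r1=0x7d r2=0x4a r3=0x23  N=0 Z=0
after  4: r0=0x37 r1=0x7d r2=0x4a r3=0x23  N=0 Z=0
after  5: r0=0x23 r1=0x7d r2=0x4a r3=0x23  N=0 Z=0
-- IRQ taken; context saved, return-PC = 6 --

SAVED = 0x23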